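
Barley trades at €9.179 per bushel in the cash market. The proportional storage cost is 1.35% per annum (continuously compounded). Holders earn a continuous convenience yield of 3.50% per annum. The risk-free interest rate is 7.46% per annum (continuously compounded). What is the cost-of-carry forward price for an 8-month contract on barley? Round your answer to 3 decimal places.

Net carry = r + u − y = 0.0746 + 0.0135 − 0.0350 = 0.0531
F = S·e^((r+u−y)T) = 9.179 · e^(0.0531 × 8/12) = 9.179 · e^0.035400
= 9.179 × 1.036034 = €9.510 per bushel

€9.510 per bushel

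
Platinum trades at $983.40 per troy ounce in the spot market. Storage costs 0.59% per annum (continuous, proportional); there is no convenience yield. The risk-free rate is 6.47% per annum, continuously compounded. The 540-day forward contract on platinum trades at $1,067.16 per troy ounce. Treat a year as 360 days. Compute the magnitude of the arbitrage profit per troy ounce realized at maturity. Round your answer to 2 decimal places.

$26.10 per troy ounce

Fair forward: F* = S·e^(carry·T), with carry = (r + u) = 0.0647 + 0.0059 = 0.0706
F* = 983.40 · e^(0.0706 × 540/360) = 983.40 · e^0.105900 = 983.40 × 1.111711 = $1093.2566
Market $1067.16 < fair $1093.2566: forward underpriced → reverse cash-and-carry (short spot, go long the forward).
At maturity, profit = |F_mkt − F*| = |1067.16 − 1093.2566| = $26.10 per troy ounce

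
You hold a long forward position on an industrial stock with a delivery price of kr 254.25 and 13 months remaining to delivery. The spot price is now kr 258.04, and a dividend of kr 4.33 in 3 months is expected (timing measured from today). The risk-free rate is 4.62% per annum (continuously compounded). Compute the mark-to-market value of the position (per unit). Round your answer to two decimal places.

kr 11.92

PV(remaining dividends) I = 4.33·e^(−0.0462·3/12) = 4.2803
Current forward F = (S − I)·e^(rT) = (258.04 − 4.2803)·e^(0.0462·13/12) = 253.7597 × 1.051324 = 266.7837
Value (long) = (F − K)·e^(−rT) = (266.7837 − 254.25) × 0.951182 = 11.9218
Value = kr 11.92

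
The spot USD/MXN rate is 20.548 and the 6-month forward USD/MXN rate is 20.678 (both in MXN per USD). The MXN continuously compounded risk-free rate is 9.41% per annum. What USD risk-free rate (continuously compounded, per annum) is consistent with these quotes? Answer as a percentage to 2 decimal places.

F = S·e^((r_MXN − r_USD)T) ⇒ r_USD = r_MXN − ln(F/S)/T
ln(20.678/20.548) = 0.006307; /(6/12) = 0.012614
r_USD = 0.0941 − 0.012614 = 0.081486
r_USD = 8.15%

8.15%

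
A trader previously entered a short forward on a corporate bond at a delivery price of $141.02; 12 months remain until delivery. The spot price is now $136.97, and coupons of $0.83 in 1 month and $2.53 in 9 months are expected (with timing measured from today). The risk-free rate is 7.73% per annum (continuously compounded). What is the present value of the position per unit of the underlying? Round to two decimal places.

-$3.23

PV(remaining coupons) I = 0.83·e^(−0.0773·1/12) + 2.53·e^(−0.0773·9/12) = 3.2122
Current forward F = (S − I)·e^(rT) = (136.97 − 3.2122)·e^(0.0773·12/12) = 133.7578 × 1.080366 = 144.5074
Value (long) = (F − K)·e^(−rT) = (144.5074 − 141.02) × 0.925612 = 3.2280
Short position value = −(long value) = -$3.23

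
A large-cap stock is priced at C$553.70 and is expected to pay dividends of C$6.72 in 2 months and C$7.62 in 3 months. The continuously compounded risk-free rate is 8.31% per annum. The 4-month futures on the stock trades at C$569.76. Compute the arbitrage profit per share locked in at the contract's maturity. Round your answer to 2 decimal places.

C$14.99 per share

PV(dividends) I = 6.72·e^(−0.0831·2/12) + 7.62·e^(−0.0831·3/12) = 14.0909
Fair futures F* = (S − I)·e^(rT) = (553.70 − 14.0909)·e^0.027700 = 539.6091 × 1.028087 = 554.7651
Market C$569.76 > fair 554.7651: forward overpriced → cash-and-carry (borrow at r, buy the stock and collect the dividends, short the forward).
Profit at T = |F_mkt − F*| = |569.76 − 554.7651| = C$14.99 per share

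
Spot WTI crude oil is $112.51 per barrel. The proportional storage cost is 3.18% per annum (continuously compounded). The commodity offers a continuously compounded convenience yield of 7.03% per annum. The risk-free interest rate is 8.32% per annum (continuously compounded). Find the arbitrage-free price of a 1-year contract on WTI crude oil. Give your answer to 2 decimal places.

$117.65 per barrel

Net carry = r + u − y = 0.0832 + 0.0318 − 0.0703 = 0.0447
F = S·e^((r+u−y)T) = 112.51 · e^(0.0447 × 12/12) = 112.51 · e^0.044700
= 112.51 × 1.045714 = $117.65 per barrel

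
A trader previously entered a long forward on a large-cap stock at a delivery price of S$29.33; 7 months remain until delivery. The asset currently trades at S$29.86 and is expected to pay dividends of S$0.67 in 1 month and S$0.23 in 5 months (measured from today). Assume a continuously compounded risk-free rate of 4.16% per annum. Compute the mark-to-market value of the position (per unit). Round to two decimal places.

PV(remaining dividends) I = 0.67·e^(−0.0416·1/12) + 0.23·e^(−0.0416·5/12) = 0.8937
Current forward F = (S − I)·e^(rT) = (29.86 − 0.8937)·e^(0.0416·7/12) = 28.9663 × 1.024563 = 29.6778
Value (long) = (F − K)·e^(−rT) = (29.6778 − 29.33) × 0.976025 = 0.3395
Value = S$0.34

S$0.34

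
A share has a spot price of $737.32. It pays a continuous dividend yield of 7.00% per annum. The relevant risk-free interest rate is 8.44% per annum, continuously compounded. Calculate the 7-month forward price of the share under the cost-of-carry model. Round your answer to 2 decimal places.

$743.54

F = S·e^((r − q)T) = 737.32 · e^((0.0844 − 0.0700) × 7/12)
= 737.32 · e^0.008400 = 737.32 × 1.008435
F = $743.54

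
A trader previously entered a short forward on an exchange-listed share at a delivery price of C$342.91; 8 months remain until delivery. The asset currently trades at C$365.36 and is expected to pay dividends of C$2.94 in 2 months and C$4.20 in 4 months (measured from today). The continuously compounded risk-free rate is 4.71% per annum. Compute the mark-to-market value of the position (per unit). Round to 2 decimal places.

-C$26.00

PV(remaining dividends) I = 2.94·e^(−0.0471·2/12) + 4.20·e^(−0.0471·4/12) = 7.0516
Current forward F = (S − I)·e^(rT) = (365.36 − 7.0516)·e^(0.0471·8/12) = 358.3084 × 1.031898 = 369.7377
Value (long) = (F − K)·e^(−rT) = (369.7377 − 342.91) × 0.969088 = 25.9984
Short position value = −(long value) = -C$26.00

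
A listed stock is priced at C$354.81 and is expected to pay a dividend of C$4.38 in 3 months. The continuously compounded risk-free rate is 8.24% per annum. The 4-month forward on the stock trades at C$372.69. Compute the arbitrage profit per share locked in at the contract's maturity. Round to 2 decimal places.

C$12.41 per share

PV(dividends) I = 4.38·e^(−0.0824·3/12) = 4.2907
Fair forward F* = (S − I)·e^(rT) = (354.81 − 4.2907)·e^0.027467 = 350.5193 × 1.027848 = 360.2806
Market C$372.69 > fair 360.2806: forward overpriced → cash-and-carry (borrow at r, buy the stock and collect the dividends, short the forward).
Profit at T = |F_mkt − F*| = |372.69 − 360.2806| = C$12.41 per share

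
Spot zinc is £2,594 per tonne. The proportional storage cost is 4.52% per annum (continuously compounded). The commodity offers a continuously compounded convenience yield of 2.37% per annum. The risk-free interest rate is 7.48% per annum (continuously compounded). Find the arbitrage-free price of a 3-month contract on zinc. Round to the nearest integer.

£2,657 per tonne

Net carry = r + u − y = 0.0748 + 0.0452 − 0.0237 = 0.0963
F = S·e^((r+u−y)T) = 2594 · e^(0.0963 × 3/12) = 2594 · e^0.024075
= 2594 × 1.024367 = £2,657 per tonne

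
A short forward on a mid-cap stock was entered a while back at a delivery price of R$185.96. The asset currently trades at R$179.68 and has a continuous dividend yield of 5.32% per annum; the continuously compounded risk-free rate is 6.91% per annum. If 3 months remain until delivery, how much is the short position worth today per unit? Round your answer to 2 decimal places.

R$5.47

Current fair forward for the remaining 3 months: F = S·e^((r − q)·T), (r − q) = 0.0691 − 0.0532 = 0.0159
F = 179.68 · e^(0.0159 × 3/12) = 179.68 × 1.003983 = 180.3957
Value of long forward = (F − K)·e^(−rT) = (180.3957 − 185.96) · e^(−0.0691·3/12)
= -5.5643 × 0.982873 = -5.47
Short position value = −(long value) = R$5.47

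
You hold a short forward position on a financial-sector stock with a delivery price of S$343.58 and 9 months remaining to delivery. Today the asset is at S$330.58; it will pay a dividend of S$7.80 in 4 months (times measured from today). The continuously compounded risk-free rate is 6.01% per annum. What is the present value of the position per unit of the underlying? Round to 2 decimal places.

S$5.50

PV(remaining dividends) I = 7.80·e^(−0.0601·4/12) = 7.6453
Current forward F = (S − I)·e^(rT) = (330.58 − 7.6453)·e^(0.0601·9/12) = 322.9347 × 1.046106 = 337.8239
Value (long) = (F − K)·e^(−rT) = (337.8239 − 343.58) × 0.955926 = -5.5024
Short position value = −(long value) = S$5.50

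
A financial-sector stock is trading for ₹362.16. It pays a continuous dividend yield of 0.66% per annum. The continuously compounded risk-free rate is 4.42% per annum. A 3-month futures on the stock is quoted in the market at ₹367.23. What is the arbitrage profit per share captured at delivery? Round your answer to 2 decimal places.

Fair futures: F* = S·e^(carry·T), with carry = (r − q) = 0.0442 − 0.0066 = 0.0376
F* = 362.16 · e^(0.0376 × 3/12) = 362.16 · e^0.009400 = 362.16 × 1.009444 = ₹365.5802
Market ₹367.23 > fair ₹365.5802: forward overpriced → cash-and-carry (buy spot, short the forward).
At maturity, profit = |F_mkt − F*| = |367.23 − 365.5802| = ₹1.65 per share

₹1.65 per share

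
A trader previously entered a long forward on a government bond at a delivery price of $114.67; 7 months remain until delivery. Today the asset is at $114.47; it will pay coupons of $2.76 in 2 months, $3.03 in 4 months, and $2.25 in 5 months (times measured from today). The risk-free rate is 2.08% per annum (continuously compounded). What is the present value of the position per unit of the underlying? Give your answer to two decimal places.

-$6.81

PV(remaining coupons) I = 2.76·e^(−0.0208·2/12) + 3.03·e^(−0.0208·4/12) + 2.25·e^(−0.0208·5/12) = 7.9901
Current forward F = (S − I)·e^(rT) = (114.47 − 7.9901)·e^(0.0208·7/12) = 106.4799 × 1.012207 = 107.7797
Value (long) = (F − K)·e^(−rT) = (107.7797 − 114.67) × 0.987940 = -6.8072
Value = -$6.81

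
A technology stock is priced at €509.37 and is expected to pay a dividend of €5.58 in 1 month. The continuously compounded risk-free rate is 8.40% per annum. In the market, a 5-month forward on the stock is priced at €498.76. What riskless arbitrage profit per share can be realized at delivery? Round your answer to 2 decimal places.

€23.02 per share

PV(dividends) I = 5.58·e^(−0.0840·1/12) = 5.5411
Fair forward F* = (S − I)·e^(rT) = (509.37 − 5.5411)·e^0.035000 = 503.8289 × 1.035620 = 521.7753
Market €498.76 < fair 521.7753: forward underpriced → reverse cash-and-carry (short the stock, invest proceeds at r, pay the dividends, go long the forward).
Profit at T = |F_mkt − F*| = |498.76 − 521.7753| = €23.02 per share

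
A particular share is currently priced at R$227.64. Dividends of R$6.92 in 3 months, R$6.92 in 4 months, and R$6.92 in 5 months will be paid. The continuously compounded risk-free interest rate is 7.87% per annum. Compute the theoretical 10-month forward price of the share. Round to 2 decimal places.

R$221.48

PV(dividends) I = 6.92·e^(−0.0787·3/12) + 6.92·e^(−0.0787·4/12) + 6.92·e^(−0.0787·5/12)
I = 6.7852 + 6.7408 + 6.6968 = 20.2228
F = (S − I)·e^(rT) = (227.64 − 20.2228) · e^(0.0787·10/12)
= 207.4172 · e^0.065583 = 207.4172 × 1.067781 = R$221.48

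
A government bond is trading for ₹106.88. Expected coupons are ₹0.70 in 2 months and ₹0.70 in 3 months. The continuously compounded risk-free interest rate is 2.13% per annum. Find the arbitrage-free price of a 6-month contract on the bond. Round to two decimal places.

PV(coupons) I = 0.70·e^(−0.0213·2/12) + 0.70·e^(−0.0213·3/12)
I = 0.6975 + 0.6963 = 1.3938
F = (S − I)·e^(rT) = (106.88 − 1.3938) · e^(0.0213·6/12)
= 105.4862 · e^0.010650 = 105.4862 × 1.010707 = ₹106.62

₹106.62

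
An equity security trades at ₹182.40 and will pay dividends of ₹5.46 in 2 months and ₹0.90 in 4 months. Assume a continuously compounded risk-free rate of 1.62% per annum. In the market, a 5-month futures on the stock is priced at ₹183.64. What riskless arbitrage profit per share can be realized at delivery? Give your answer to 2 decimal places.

PV(dividends) I = 5.46·e^(−0.0162·2/12) + 0.90·e^(−0.0162·4/12) = 6.3404
Fair futures F* = (S − I)·e^(rT) = (182.40 − 6.3404)·e^0.006750 = 176.0596 × 1.006773 = 177.2521
Market ₹183.64 > fair 177.2521: forward overpriced → cash-and-carry (borrow at r, buy the stock and collect the dividends, short the forward).
Profit at T = |F_mkt − F*| = |183.64 − 177.2521| = ₹6.39 per share

₹6.39 per share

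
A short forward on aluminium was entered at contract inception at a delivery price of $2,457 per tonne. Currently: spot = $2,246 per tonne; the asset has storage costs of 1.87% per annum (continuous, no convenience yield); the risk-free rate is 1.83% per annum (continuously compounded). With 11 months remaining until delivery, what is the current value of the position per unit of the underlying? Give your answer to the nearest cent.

$131.30 per tonne

Current fair forward for the remaining 11 months: F = S·e^((r + u)·T), (r + u) = 0.0183 + 0.0187 = 0.0370
F = 2246 · e^(0.0370 × 11/12) = 2246 × 1.03449839 = 2323.4834
Value of long forward = (F − K)·e^(−rT) = (2323.4834 − 2457) · e^(−0.0183·11/12)
= -133.5166 × 0.98336492 = -131.30
Short position value = −(long value) = $131.30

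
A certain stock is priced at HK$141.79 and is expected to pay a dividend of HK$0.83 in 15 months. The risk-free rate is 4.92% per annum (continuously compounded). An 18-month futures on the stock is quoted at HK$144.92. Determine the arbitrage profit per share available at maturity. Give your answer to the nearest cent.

HK$6.89 per share

PV(dividends) I = 0.83·e^(−0.0492·15/12) = 0.7805
Fair futures F* = (S − I)·e^(rT) = (141.79 − 0.7805)·e^0.073800 = 141.0095 × 1.076591 = 151.8096
Market HK$144.92 < fair 151.8096: forward underpriced → reverse cash-and-carry (short the stock, invest proceeds at r, pay the dividends, go long the forward).
Profit at T = |F_mkt − F*| = |144.92 − 151.8096| = HK$6.89 per share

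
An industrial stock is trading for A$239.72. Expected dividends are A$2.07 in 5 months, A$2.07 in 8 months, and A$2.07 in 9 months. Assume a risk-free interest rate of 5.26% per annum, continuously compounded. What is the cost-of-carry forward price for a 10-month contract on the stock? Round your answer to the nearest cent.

PV(dividends) I = 2.07·e^(−0.0526·5/12) + 2.07·e^(−0.0526·8/12) + 2.07·e^(−0.0526·9/12)
I = 2.0251 + 1.9987 + 1.9899 = 6.0137
F = (S − I)·e^(rT) = (239.72 − 6.0137) · e^(0.0526·10/12)
= 233.7063 · e^0.043833 = 233.7063 × 1.044808 = A$244.18

A$244.18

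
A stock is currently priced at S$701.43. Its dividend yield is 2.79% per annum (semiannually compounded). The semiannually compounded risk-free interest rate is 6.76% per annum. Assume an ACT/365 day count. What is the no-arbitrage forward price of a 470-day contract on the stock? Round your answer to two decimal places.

S$737.34

F = S · (1+r/2)^(2T) / (1+q/2)^(2T)
= 701.43 × 1.089379 / 1.036322 = 701.43 × 1.051197
F = S$737.34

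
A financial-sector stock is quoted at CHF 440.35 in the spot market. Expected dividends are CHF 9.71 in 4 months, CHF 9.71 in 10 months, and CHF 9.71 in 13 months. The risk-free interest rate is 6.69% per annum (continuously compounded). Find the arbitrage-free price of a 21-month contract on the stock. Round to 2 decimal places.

CHF 463.89

PV(dividends) I = 9.71·e^(−0.0669·4/12) + 9.71·e^(−0.0669·10/12) + 9.71·e^(−0.0669·13/12)
I = 9.4959 + 9.1835 + 9.0312 = 27.7106
F = (S − I)·e^(rT) = (440.35 − 27.7106) · e^(0.0669·21/12)
= 412.6394 · e^0.117075 = 412.6394 × 1.124204 = CHF 463.89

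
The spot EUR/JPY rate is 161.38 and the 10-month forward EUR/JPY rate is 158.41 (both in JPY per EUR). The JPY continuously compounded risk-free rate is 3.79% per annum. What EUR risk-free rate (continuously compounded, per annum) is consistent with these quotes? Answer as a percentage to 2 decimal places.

F = S·e^((r_JPY − r_EUR)T) ⇒ r_EUR = r_JPY − ln(F/S)/T
ln(158.41/161.38) = -0.018575; /(10/12) = -0.022290
r_EUR = 0.0379 + 0.022290 = 0.060190
r_EUR = 6.02%

6.02%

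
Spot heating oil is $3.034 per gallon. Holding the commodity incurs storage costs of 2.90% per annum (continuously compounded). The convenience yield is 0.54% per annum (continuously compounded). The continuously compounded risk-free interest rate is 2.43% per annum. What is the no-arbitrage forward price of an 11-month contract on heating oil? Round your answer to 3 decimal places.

Net carry = r + u − y = 0.0243 + 0.0290 − 0.0054 = 0.0479
F = S·e^((r+u−y)T) = 3.034 · e^(0.0479 × 11/12) = 3.034 · e^0.043908
= 3.034 × 1.044886 = $3.170 per gallon

$3.170 per gallon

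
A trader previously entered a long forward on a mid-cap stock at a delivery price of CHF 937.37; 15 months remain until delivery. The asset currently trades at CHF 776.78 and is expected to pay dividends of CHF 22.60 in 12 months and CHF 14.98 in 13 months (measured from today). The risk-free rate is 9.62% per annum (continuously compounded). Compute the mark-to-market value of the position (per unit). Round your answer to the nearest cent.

-CHF 88.41

PV(remaining dividends) I = 22.60·e^(−0.0962·12/12) + 14.98·e^(−0.0962·13/12) = 34.0246
Current forward F = (S − I)·e^(rT) = (776.78 − 34.0246)·e^(0.0962·15/12) = 742.7554 × 1.127779 = 837.6639
Value (long) = (F − K)·e^(−rT) = (837.6639 − 937.37) × 0.886699 = -88.4093
Value = -CHF 88.41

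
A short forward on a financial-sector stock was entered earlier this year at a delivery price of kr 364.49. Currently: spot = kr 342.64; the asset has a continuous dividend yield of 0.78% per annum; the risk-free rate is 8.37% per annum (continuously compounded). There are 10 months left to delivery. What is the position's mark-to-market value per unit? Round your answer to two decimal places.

Current fair forward for the remaining 10 months: F = S·e^((r − q)·T), (r − q) = 0.0837 − 0.0078 = 0.0759
F = 342.64 · e^(0.0759 × 10/12) = 342.64 × 1.065293 = 365.0120
Value of long forward = (F − K)·e^(−rT) = (365.0120 − 364.49) · e^(−0.0837·10/12)
= 0.5220 × 0.932627 = 0.49
Short position value = −(long value) = -kr 0.49

-kr 0.49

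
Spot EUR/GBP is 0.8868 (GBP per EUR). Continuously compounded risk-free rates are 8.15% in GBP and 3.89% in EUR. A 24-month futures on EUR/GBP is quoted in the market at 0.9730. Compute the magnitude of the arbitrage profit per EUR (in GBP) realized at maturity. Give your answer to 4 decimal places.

0.0073 per EUR (in GBP)

Fair futures: F* = S·e^(carry·T), with carry = (r_GBP − r_EUR) = 0.0815 − 0.0389 = 0.0426
F* = 0.8868 · e^(0.0426 × 24/12) = 0.8868 · e^0.085200 = 0.8868 × 1.088935 = 0.9657
Market 0.9730 > fair 0.9657: forward overpriced → cash-and-carry (buy spot, short the forward).
At maturity, profit = |F_mkt − F*| = |0.9730 − 0.9657| = 0.0073 per EUR (in GBP)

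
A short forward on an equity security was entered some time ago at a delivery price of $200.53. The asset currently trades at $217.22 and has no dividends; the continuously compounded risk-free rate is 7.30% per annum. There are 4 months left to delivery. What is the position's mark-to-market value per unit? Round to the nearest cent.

-$21.51

Current fair forward for the remaining 4 months: F = S·e^(r·T), r = 0.0730
F = 217.22 · e^(0.0730 × 4/12) = 217.22 × 1.024632 = 222.5706
Value of long forward = (F − K)·e^(−rT) = (222.5706 − 200.53) · e^(−0.0730·4/12)
= 22.0406 × 0.975960 = 21.51
Short position value = −(long value) = -$21.51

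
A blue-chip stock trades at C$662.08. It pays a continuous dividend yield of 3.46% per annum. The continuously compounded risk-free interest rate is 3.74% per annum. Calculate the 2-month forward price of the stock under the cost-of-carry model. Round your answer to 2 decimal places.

C$662.39

F = S·e^((r − q)T) = 662.08 · e^((0.0374 − 0.0346) × 2/12)
= 662.08 · e^0.000467 = 662.08 × 1.000467
F = C$662.39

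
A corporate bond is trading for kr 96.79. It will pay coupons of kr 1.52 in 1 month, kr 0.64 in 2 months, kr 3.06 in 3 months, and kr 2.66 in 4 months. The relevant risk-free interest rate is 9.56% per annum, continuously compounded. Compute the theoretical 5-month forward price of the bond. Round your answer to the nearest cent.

PV(coupons) I = 1.52·e^(−0.0956·1/12) + 0.64·e^(−0.0956·2/12) + 3.06·e^(−0.0956·3/12) + 2.66·e^(−0.0956·4/12)
I = 1.5079 + 0.6299 + 2.9877 + 2.5766 = 7.7021
F = (S − I)·e^(rT) = (96.79 − 7.7021) · e^(0.0956·5/12)
= 89.0879 · e^0.039833 = 89.0879 × 1.040637 = kr 92.71

kr 92.71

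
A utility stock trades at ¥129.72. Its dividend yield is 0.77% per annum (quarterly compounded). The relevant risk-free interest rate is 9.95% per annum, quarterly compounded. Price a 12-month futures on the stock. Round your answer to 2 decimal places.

F = S · (1+r/4)^(4T) / (1+q/4)^(4T)
= 129.72 × 1.103275 / 1.007722 = 129.72 × 1.094821
F = ¥142.02

¥142.02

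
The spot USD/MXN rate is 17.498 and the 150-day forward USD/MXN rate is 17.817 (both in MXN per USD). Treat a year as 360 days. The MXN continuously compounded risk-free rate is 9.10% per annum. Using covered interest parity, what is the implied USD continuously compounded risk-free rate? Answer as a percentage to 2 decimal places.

4.76%

F = S·e^((r_MXN − r_USD)T) ⇒ r_USD = r_MXN − ln(F/S)/T
ln(17.817/17.498) = 0.018066; /(150/360) = 0.043358
r_USD = 0.0910 − 0.043358 = 0.047642
r_USD = 4.76%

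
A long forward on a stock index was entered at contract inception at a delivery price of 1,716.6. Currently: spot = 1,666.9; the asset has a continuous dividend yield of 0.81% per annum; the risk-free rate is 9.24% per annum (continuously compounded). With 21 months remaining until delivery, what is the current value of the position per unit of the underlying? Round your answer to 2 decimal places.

Current fair forward for the remaining 21 months: F = S·e^((r − q)·T), (r − q) = 0.0924 − 0.0081 = 0.0843
F = 1666.9 · e^(0.0843 × 21/12) = 1666.9 × 1.15896226 = 1931.8742
Value of long forward = (F − K)·e^(−rT) = (1931.8742 − 1716.6) · e^(−0.0924·21/12)
= 215.2742 × 0.85069638 = 183.13

183.13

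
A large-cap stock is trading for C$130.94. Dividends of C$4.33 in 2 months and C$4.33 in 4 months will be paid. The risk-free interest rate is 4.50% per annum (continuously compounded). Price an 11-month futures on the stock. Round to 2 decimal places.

PV(dividends) I = 4.33·e^(−0.0450·2/12) + 4.33·e^(−0.0450·4/12)
I = 4.2976 + 4.2655 = 8.5631
F = (S − I)·e^(rT) = (130.94 − 8.5631) · e^(0.0450·11/12)
= 122.3769 · e^0.041250 = 122.3769 × 1.042113 = C$127.53

C$127.53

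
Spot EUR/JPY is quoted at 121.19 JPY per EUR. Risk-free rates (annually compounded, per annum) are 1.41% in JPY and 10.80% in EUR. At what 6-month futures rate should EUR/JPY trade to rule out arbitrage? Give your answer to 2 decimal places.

By covered interest parity, F = S · (1+r_JPY)^T / (1+r_EUR)^T
= 121.19 × 1.007025 / 1.052616 = 121.19 × 0.956688
F = 115.94 JPY per EUR

115.94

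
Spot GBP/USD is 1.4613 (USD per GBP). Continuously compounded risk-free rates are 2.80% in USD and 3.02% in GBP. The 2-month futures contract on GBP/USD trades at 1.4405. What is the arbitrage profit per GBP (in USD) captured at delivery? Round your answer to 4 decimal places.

0.0203 per GBP (in USD)

Fair futures: F* = S·e^(carry·T), with carry = (r_USD − r_GBP) = 0.0280 − 0.0302 = -0.0022
F* = 1.4613 · e^(-0.0022 × 2/12) = 1.4613 · e^-0.000367 = 1.4613 × 0.999633 = 1.4608
Market 1.4405 < fair 1.4608: forward underpriced → reverse cash-and-carry (short spot, go long the forward).
At maturity, profit = |F_mkt − F*| = |1.4405 − 1.4608| = 0.0203 per GBP (in USD)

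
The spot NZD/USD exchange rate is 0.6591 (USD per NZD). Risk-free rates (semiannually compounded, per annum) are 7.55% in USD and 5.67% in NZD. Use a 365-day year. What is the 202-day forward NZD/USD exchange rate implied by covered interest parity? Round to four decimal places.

By covered interest parity, F = S · (1+r_USD/2)^(2T) / (1+r_NZD/2)^(2T)
= 0.6591 × 1.041867 / 1.031426 = 0.6591 × 1.010123
F = 0.6658 USD per NZD

0.6658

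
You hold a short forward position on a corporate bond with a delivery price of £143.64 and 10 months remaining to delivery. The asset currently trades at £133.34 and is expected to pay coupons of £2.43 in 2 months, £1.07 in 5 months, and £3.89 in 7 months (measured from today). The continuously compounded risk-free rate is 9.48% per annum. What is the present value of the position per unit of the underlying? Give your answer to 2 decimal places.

PV(remaining coupons) I = 2.43·e^(−0.0948·2/12) + 1.07·e^(−0.0948·5/12) + 3.89·e^(−0.0948·7/12) = 7.1012
Current forward F = (S − I)·e^(rT) = (133.34 − 7.1012)·e^(0.0948·10/12) = 126.2388 × 1.082204 = 136.6161
Value (long) = (F − K)·e^(−rT) = (136.6161 − 143.64) × 0.924040 = -6.4904
Short position value = −(long value) = £6.49

£6.49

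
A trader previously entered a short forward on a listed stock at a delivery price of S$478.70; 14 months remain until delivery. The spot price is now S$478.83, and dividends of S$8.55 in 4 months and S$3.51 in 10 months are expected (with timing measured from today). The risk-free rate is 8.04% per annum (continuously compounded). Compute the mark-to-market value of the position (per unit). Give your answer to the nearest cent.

-S$31.38

PV(remaining dividends) I = 8.55·e^(−0.0804·4/12) + 3.51·e^(−0.0804·10/12) = 11.6064
Current forward F = (S − I)·e^(rT) = (478.83 − 11.6064)·e^(0.0804·14/12) = 467.2236 × 1.098340 = 513.1704
Value (long) = (F − K)·e^(−rT) = (513.1704 − 478.70) × 0.910465 = 31.3841
Short position value = −(long value) = -S$31.38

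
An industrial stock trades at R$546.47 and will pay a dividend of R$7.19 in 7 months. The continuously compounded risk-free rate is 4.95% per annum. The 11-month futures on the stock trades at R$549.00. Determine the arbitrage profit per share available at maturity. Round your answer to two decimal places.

PV(dividends) I = 7.19·e^(−0.0495·7/12) = 6.9854
Fair futures F* = (S − I)·e^(rT) = (546.47 − 6.9854)·e^0.045375 = 539.4846 × 1.046420 = 564.5275
Market R$549.00 < fair 564.5275: forward underpriced → reverse cash-and-carry (short the stock, invest proceeds at r, pay the dividends, go long the forward).
Profit at T = |F_mkt − F*| = |549.00 − 564.5275| = R$15.53 per share

R$15.53 per share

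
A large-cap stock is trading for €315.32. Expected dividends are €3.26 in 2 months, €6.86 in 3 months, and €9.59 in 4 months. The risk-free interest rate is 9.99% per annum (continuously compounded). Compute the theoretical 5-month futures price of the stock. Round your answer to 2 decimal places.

PV(dividends) I = 3.26·e^(−0.0999·2/12) + 6.86·e^(−0.0999·3/12) + 9.59·e^(−0.0999·4/12)
I = 3.2062 + 6.6908 + 9.2759 = 19.1729
F = (S − I)·e^(rT) = (315.32 − 19.1729) · e^(0.0999·5/12)
= 296.1471 · e^0.041625 = 296.1471 × 1.042503 = €308.73

€308.73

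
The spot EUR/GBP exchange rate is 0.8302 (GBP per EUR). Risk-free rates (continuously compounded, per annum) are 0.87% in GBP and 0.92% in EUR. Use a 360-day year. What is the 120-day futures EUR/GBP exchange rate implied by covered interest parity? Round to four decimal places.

F = S·e^((r_GBP − r_EUR)T) = 0.8302 · e^((0.0087 − 0.0092) × 120/360)
= 0.8302 · e^-0.000167 = 0.8302 × 0.999833
F = 0.8301 GBP per EUR

0.8301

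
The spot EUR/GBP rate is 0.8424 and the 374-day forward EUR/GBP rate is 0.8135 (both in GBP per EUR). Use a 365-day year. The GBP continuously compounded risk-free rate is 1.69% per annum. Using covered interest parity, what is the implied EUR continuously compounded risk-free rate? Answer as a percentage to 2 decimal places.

F = S·e^((r_GBP − r_EUR)T) ⇒ r_EUR = r_GBP − ln(F/S)/T
ln(0.8135/0.8424) = -0.034909; /(374/365) = -0.034069
r_EUR = 0.0169 + 0.034069 = 0.050969
r_EUR = 5.10%

5.10%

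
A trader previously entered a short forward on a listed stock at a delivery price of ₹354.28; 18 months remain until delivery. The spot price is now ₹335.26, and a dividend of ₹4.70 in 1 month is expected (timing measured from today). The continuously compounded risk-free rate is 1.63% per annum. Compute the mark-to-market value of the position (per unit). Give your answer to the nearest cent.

PV(remaining dividends) I = 4.70·e^(−0.0163·1/12) = 4.6936
Current forward F = (S − I)·e^(rT) = (335.26 − 4.6936)·e^(0.0163·18/12) = 330.5664 × 1.024751 = 338.7482
Value (long) = (F − K)·e^(−rT) = (338.7482 − 354.28) × 0.975846 = -15.1566
Short position value = −(long value) = ₹15.16

₹15.16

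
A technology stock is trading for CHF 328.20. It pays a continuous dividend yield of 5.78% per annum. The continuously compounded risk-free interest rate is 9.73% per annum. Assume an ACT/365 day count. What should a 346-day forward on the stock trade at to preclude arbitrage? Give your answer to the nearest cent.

F = S·e^((r − q)T) = 328.20 · e^((0.0973 − 0.0578) × 346/365)
= 328.20 · e^0.037444 = 328.20 × 1.038154
F = CHF 340.72

CHF 340.72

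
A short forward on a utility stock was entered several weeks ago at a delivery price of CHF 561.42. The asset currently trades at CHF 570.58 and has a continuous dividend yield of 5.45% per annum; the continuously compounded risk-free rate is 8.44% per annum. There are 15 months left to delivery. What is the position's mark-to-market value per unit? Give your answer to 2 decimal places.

-CHF 27.80

Current fair forward for the remaining 15 months: F = S·e^((r − q)·T), (r − q) = 0.0844 − 0.0545 = 0.0299
F = 570.58 · e^(0.0299 × 15/12) = 570.58 × 1.038082 = 592.3088
Value of long forward = (F − K)·e^(−rT) = (592.3088 − 561.42) · e^(−0.0844·15/12)
= 30.8888 × 0.899874 = 27.80
Short position value = −(long value) = -CHF 27.80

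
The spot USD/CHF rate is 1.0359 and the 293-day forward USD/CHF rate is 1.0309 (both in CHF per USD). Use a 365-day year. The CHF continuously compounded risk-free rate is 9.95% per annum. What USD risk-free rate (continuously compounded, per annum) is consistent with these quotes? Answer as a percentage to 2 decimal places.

10.55%

F = S·e^((r_CHF − r_USD)T) ⇒ r_USD = r_CHF − ln(F/S)/T
ln(1.0309/1.0359) = -0.004838; /(293/365) = -0.006027
r_USD = 0.0995 + 0.006027 = 0.105527
r_USD = 10.55%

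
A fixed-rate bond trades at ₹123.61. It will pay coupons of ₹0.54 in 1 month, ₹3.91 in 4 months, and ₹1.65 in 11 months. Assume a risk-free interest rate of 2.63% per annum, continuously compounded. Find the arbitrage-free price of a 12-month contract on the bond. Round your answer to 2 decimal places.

PV(coupons) I = 0.54·e^(−0.0263·1/12) + 3.91·e^(−0.0263·4/12) + 1.65·e^(−0.0263·11/12)
I = 0.5388 + 3.8759 + 1.6107 = 6.0254
F = (S − I)·e^(rT) = (123.61 − 6.0254) · e^(0.0263·12/12)
= 117.5846 · e^0.026300 = 117.5846 × 1.026649 = ₹120.72

₹120.72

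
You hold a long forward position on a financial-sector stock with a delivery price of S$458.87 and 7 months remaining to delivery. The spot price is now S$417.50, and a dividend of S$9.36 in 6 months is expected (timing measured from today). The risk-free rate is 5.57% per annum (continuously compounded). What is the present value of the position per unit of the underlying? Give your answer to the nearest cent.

-S$35.80

PV(remaining dividends) I = 9.36·e^(−0.0557·6/12) = 9.1029
Current forward F = (S − I)·e^(rT) = (417.50 − 9.1029)·e^(0.0557·7/12) = 408.3971 × 1.033025 = 421.8844
Value (long) = (F − K)·e^(−rT) = (421.8844 − 458.87) × 0.968031 = -35.8032
Value = -S$35.80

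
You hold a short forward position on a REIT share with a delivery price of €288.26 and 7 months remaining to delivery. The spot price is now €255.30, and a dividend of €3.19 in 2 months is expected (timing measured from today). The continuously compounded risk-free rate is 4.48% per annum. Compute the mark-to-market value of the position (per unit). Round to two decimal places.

€28.69

PV(remaining dividends) I = 3.19·e^(−0.0448·2/12) = 3.1663
Current forward F = (S − I)·e^(rT) = (255.30 − 3.1663)·e^(0.0448·7/12) = 252.1337 × 1.026478 = 258.8097
Value (long) = (F − K)·e^(−rT) = (258.8097 − 288.26) × 0.974205 = -28.6906
Short position value = −(long value) = €28.69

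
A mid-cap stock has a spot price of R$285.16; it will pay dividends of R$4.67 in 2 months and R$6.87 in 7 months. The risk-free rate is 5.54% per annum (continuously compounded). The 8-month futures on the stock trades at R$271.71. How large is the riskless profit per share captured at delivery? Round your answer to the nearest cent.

R$12.48 per share

PV(dividends) I = 4.67·e^(−0.0554·2/12) + 6.87·e^(−0.0554·7/12) = 11.2786
Fair futures F* = (S − I)·e^(rT) = (285.16 − 11.2786)·e^0.036933 = 273.8814 × 1.037623 = 284.1856
Market R$271.71 < fair 284.1856: forward underpriced → reverse cash-and-carry (short the stock, invest proceeds at r, pay the dividends, go long the forward).
Profit at T = |F_mkt − F*| = |271.71 − 284.1856| = R$12.48 per share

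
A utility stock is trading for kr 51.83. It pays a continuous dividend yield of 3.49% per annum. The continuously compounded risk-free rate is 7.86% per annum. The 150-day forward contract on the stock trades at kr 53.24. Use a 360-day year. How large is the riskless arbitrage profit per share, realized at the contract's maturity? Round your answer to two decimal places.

Fair forward: F* = S·e^(carry·T), with carry = (r − q) = 0.0786 − 0.0349 = 0.0437
F* = 51.83 · e^(0.0437 × 150/360) = 51.83 · e^0.018208 = 51.83 × 1.018375 = kr 52.7824
Market kr 53.24 > fair kr 52.7824: forward overpriced → cash-and-carry (buy spot, short the forward).
At maturity, profit = |F_mkt − F*| = |53.24 − 52.7824| = kr 0.46 per share

kr 0.46 per share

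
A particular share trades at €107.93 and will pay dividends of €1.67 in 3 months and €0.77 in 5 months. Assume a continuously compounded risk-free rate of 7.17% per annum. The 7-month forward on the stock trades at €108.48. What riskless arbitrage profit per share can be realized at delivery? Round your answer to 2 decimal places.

PV(dividends) I = 1.67·e^(−0.0717·3/12) + 0.77·e^(−0.0717·5/12) = 2.3877
Fair forward F* = (S − I)·e^(rT) = (107.93 − 2.3877)·e^0.041825 = 105.5423 × 1.042712 = 110.0502
Market €108.48 < fair 110.0502: forward underpriced → reverse cash-and-carry (short the stock, invest proceeds at r, pay the dividends, go long the forward).
Profit at T = |F_mkt − F*| = |108.48 − 110.0502| = €1.57 per share

€1.57 per share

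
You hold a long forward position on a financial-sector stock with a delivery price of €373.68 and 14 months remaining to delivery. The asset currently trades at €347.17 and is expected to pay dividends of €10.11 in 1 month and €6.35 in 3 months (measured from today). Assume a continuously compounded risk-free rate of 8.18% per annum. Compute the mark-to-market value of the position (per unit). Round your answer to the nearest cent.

PV(remaining dividends) I = 10.11·e^(−0.0818·1/12) + 6.35·e^(−0.0818·3/12) = 16.2628
Current forward F = (S − I)·e^(rT) = (347.17 − 16.2628)·e^(0.0818·14/12) = 330.9072 × 1.100135 = 364.0426
Value (long) = (F − K)·e^(−rT) = (364.0426 − 373.68) × 0.908979 = -8.7602
Value = -€8.76

-€8.76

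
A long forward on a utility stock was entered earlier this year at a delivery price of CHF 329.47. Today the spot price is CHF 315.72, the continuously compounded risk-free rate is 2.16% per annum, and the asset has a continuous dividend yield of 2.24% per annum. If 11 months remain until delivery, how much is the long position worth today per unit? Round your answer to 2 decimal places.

-CHF 13.71

Current fair forward for the remaining 11 months: F = S·e^((r − q)·T), (r − q) = 0.0216 − 0.0224 = -0.0008
F = 315.72 · e^(-0.0008 × 11/12) = 315.72 × 0.999267 = 315.4886
Value of long forward = (F − K)·e^(−rT) = (315.4886 − 329.47) · e^(−0.0216·11/12)
= -13.9814 × 0.980395 = -13.71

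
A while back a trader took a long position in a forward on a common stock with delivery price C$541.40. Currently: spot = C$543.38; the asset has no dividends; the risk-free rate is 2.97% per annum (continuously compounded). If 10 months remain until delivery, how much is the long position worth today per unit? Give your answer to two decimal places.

Current fair forward for the remaining 10 months: F = S·e^(r·T), r = 0.0297
F = 543.38 · e^(0.0297 × 10/12) = 543.38 × 1.025059 = 556.9966
Value of long forward = (F − K)·e^(−rT) = (556.9966 − 541.40) · e^(−0.0297·10/12)
= 15.5966 × 0.975554 = 15.22

C$15.22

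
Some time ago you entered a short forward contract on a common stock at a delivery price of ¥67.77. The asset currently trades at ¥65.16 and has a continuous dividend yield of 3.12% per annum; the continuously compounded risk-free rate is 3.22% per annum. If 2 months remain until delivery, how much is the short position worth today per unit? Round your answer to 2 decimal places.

¥2.59

Current fair forward for the remaining 2 months: F = S·e^((r − q)·T), (r − q) = 0.0322 − 0.0312 = 0.0010
F = 65.16 · e^(0.0010 × 2/12) = 65.16 × 1.000167 = 65.1709
Value of long forward = (F − K)·e^(−rT) = (65.1709 − 67.77) · e^(−0.0322·2/12)
= -2.5991 × 0.994648 = -2.59
Short position value = −(long value) = ¥2.59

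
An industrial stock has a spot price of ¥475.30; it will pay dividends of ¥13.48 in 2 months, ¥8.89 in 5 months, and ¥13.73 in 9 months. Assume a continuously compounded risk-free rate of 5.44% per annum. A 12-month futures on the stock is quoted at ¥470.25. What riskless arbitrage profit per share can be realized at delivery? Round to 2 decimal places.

PV(dividends) I = 13.48·e^(−0.0544·2/12) + 8.89·e^(−0.0544·5/12) + 13.73·e^(−0.0544·9/12) = 35.2302
Fair futures F* = (S − I)·e^(rT) = (475.30 − 35.2302)·e^0.054400 = 440.0698 × 1.055907 = 464.6728
Market ¥470.25 > fair 464.6728: forward overpriced → cash-and-carry (borrow at r, buy the stock and collect the dividends, short the forward).
Profit at T = |F_mkt − F*| = |470.25 − 464.6728| = ¥5.58 per share

¥5.58 per share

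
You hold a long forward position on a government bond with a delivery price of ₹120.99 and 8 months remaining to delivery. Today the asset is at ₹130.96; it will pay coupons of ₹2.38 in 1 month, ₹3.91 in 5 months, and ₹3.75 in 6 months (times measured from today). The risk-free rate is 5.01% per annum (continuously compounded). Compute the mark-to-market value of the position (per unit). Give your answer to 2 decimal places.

₹4.09

PV(remaining coupons) I = 2.38·e^(−0.0501·1/12) + 3.91·e^(−0.0501·5/12) + 3.75·e^(−0.0501·6/12) = 9.8565
Current forward F = (S − I)·e^(rT) = (130.96 − 9.8565)·e^(0.0501·8/12) = 121.1035 × 1.033964 = 125.2167
Value (long) = (F − K)·e^(−rT) = (125.2167 − 120.99) × 0.967152 = 4.0879
Value = ₹4.09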